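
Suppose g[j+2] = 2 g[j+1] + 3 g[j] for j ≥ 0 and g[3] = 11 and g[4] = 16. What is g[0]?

-4

Rearranging, g[j-2] = (g[j] - 2 g[j-1]) / 3.
g[2] = (16 - 2·11) / 3 = -6/3 = -2
g[1] = (11 - 2·(-2)) / 3 = 15/3 = 5
g[0] = (-2 - 2·5) / 3 = -12/3 = -4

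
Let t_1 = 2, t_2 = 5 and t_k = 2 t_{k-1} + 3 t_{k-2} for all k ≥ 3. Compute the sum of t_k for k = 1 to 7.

1913

t_3 = 2·5 + 3·2 = 16
t_4 = 2·16 + 3·5 = 47
t_5 = 2·47 + 3·16 = 142
t_6 = 2·142 + 3·47 = 425
t_7 = 2·425 + 3·142 = 1276
Sum = 2 + 5 + 16 + 47 + 142 + 425 + 1276 = 1913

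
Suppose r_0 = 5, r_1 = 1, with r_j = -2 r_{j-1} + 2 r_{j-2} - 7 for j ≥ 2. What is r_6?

89

r_2 = -2(1) + 2(5) - 7 = 1
r_3 = -2(1) + 2(1) - 7 = -7
r_4 = -2(-7) + 2(1) - 7 = 9
r_5 = -2(9) + 2(-7) - 7 = -39
r_6 = -2(-39) + 2(9) - 7 = 89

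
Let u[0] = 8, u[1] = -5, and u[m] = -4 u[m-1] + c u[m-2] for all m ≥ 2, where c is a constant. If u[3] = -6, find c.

-2

u[2] = 20 + 8c
u[3] = -80 - 37c
So -80 - 37c = -6, giving c = -2.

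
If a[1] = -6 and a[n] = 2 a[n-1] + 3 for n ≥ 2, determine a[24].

-25165827

The fixed point is 3/(1 - 2) = -3, so a[n] + 3 = 2(a[n-1] + 3).
Hence a[n] = -3·2^{n-1} - 3.
a[24] = -3·2^{23} - 3 = -3·8388608 - 3 = -25165827.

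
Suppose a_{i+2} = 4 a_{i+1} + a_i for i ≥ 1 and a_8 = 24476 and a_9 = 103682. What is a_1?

Rearranging, a_{i-2} = a_i - 4 a_{i-1}.
a_7 = 103682 - 4(24476) = 5778
a_6 = 24476 - 4(5778) = 1364
a_5 = 5778 - 4(1364) = 322
a_4 = 1364 - 4(322) = 76
a_3 = 322 - 4(76) = 18
a_2 = 76 - 4(18) = 4
a_1 = 18 - 4(4) = 2

2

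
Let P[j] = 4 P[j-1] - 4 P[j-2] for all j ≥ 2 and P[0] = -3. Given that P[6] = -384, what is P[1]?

-7

Let P[1] = w.
P[2] = 12 + 4w
P[3] = 48 + 12w
P[4] = 144 + 32w
P[5] = 384 + 80w
P[6] = 960 + 192w
So 960 + 192w = -384, giving w = -7.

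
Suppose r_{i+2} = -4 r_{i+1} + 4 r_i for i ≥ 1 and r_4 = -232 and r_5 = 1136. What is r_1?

7

Rearranging, r_{i-2} = (r_i + 4 r_{i-1}) / 4.
r_3 = (1136 + 4·(-232)) / 4 = 208/4 = 52
r_2 = (-232 + 4·52) / 4 = -24/4 = -6
r_1 = (52 + 4·(-6)) / 4 = 28/4 = 7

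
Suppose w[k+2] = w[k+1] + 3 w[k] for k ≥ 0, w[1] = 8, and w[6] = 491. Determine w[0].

3

Let w[0] = z.
w[2] = 8 + 3z
w[3] = 32 + 3z
w[4] = 56 + 12z
w[5] = 152 + 21z
w[6] = 320 + 57z
So 320 + 57z = 491, giving z = 3.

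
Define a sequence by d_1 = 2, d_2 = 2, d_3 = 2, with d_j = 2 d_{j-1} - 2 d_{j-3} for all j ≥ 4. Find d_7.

d_4 = 2·2 - 2·2 = 0
d_5 = 2·0 - 2·2 = -4
d_6 = 2·(-4) - 2·2 = -12
d_7 = 2·(-12) - 2·0 = -24

-24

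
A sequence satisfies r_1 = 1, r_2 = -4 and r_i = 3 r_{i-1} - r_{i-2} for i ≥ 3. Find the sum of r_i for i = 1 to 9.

-6992

r_3 = 3*(-4) - 1 = -13
r_4 = 3*(-13) - (-4) = -35
r_5 = 3*(-35) - (-13) = -92
r_6 = 3*(-92) - (-35) = -241
r_7 = 3*(-241) - (-92) = -631
r_8 = 3*(-631) - (-241) = -1652
r_9 = 3*(-1652) - (-631) = -4325
Sum = 1 + (-4) + (-13) + (-35) + (-92) + (-241) + (-631) + (-1652) + (-4325) = -6992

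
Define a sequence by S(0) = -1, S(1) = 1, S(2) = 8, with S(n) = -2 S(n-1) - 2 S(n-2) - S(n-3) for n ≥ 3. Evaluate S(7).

S(3) = -2·8 - 2·1 - (-1) = -17
S(4) = -2·(-17) - 2·8 - 1 = 17
S(5) = -2·17 - 2·(-17) - 8 = -8
S(6) = -2·(-8) - 2·17 - (-17) = -1
S(7) = -2·(-1) - 2·(-8) - 17 = 1

1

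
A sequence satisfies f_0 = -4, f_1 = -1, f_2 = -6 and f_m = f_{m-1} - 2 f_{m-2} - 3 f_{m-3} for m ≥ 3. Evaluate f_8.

f_3 = (-6) - 2*(-1) - 3*(-4) = 8
f_4 = 8 - 2*(-6) - 3*(-1) = 23
f_5 = 23 - 2*8 - 3*(-6) = 25
f_6 = 25 - 2*23 - 3*8 = -45
f_7 = (-45) - 2*25 - 3*23 = -164
f_8 = (-164) - 2*(-45) - 3*25 = -149

-149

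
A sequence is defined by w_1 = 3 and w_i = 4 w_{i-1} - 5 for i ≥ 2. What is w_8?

w_2 = 4·3 - 5 = 7
w_3 = 4·7 - 5 = 23
w_4 = 4·23 - 5 = 87
w_5 = 4·87 - 5 = 343
w_6 = 4·343 - 5 = 1367
w_7 = 4·1367 - 5 = 5463
w_8 = 4·5463 - 5 = 21847

21847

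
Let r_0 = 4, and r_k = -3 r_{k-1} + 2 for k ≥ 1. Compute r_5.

r_1 = -3·4 + 2 = -10
r_2 = -3·(-10) + 2 = 32
r_3 = -3·32 + 2 = -94
r_4 = -3·(-94) + 2 = 284
r_5 = -3·284 + 2 = -850

-850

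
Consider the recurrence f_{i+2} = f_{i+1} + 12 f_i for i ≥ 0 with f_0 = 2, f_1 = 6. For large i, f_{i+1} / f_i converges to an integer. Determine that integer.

4

The characteristic equation is r^2 - r - 12 = 0, which factors as (r - 4)(r + 3) = 0.
So the roots are 4 and -3. Since |4| > |-3| and the coefficient of 4^i is non-zero, the ratio tends to 4.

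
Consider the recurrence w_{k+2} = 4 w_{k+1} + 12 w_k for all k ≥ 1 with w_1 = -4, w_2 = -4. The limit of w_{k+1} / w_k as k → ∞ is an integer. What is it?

The characteristic equation is r^2 - 4r - 12 = 0, which factors as (r - 6)(r + 2) = 0.
So the roots are 6 and -2. Since |6| > |-2| and the coefficient of 6^k is non-zero, the ratio tends to 6.

6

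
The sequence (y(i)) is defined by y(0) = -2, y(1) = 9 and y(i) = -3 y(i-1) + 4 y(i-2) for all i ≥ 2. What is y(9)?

y(2) = -3(9) + 4(-2) = -35
y(3) = -3(-35) + 4(9) = 141
y(4) = -3(141) + 4(-35) = -563
y(5) = -3(-563) + 4(141) = 2253
y(6) = -3(2253) + 4(-563) = -9011
y(7) = -3(-9011) + 4(2253) = 36045
y(8) = -3(36045) + 4(-9011) = -144179
y(9) = -3(-144179) + 4(36045) = 576717

576717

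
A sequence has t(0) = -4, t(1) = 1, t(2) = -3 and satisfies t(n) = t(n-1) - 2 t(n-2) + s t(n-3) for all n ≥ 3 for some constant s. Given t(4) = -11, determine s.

t(3) = -5 - 4s
t(4) = 1 - 3s
So 1 - 3s = -11, giving s = 4.

4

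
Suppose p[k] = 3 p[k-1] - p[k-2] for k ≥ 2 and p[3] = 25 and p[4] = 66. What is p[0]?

Rearranging, p[k-2] = -(p[k] - 3 p[k-1]).
p[2] = -(66 - 3·25) = 9
p[1] = -(25 - 3·9) = 2
p[0] = -(9 - 3·2) = -3

-3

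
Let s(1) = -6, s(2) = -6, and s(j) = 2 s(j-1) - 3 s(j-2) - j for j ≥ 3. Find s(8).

-192

s(3) = 2(-6) - 3(-6) - 3 = 3
s(4) = 2(3) - 3(-6) - 4 = 20
s(5) = 2(20) - 3(3) - 5 = 26
s(6) = 2(26) - 3(20) - 6 = -14
s(7) = 2(-14) - 3(26) - 7 = -113
s(8) = 2(-113) - 3(-14) - 8 = -192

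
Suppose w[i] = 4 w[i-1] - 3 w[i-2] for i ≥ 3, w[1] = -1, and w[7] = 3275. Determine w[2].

Let w[2] = z.
w[3] = 3 + 4z
w[4] = 12 + 13z
w[5] = 39 + 40z
w[6] = 120 + 121z
w[7] = 363 + 364z
So 363 + 364z = 3275, giving z = 8.

8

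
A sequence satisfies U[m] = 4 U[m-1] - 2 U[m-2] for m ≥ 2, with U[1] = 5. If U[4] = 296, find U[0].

Let U[0] = w.
U[2] = 20 - 2w
U[3] = 70 - 8w
U[4] = 240 - 28w
So 240 - 28w = 296, giving w = -2.

-2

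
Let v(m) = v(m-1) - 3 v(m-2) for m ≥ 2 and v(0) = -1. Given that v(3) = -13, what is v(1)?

Let v(1) = y.
v(2) = 3 + y
v(3) = 3 - 2y
So 3 - 2y = -13, giving y = 8.

8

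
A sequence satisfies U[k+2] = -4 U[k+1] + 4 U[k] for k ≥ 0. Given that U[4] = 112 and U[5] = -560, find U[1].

Rearranging, U[k-2] = (U[k] + 4 U[k-1]) / 4.
U[3] = (-560 + 4(112)) / 4 = -112/4 = -28
U[2] = (112 + 4(-28)) / 4 = 0/4 = 0
U[1] = (-28 + 4(0)) / 4 = -28/4 = -7

-7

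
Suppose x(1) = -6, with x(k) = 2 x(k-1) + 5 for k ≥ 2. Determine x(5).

x(2) = 2·(-6) + 5 = -7
x(3) = 2·(-7) + 5 = -9
x(4) = 2·(-9) + 5 = -13
x(5) = 2·(-13) + 5 = -21

-21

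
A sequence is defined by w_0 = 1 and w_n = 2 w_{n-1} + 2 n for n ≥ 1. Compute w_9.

2538

w_1 = 2(1) + 2 = 4
w_2 = 2(4) + 4 = 12
w_3 = 2(12) + 6 = 30
w_4 = 2(30) + 8 = 68
w_5 = 2(68) + 10 = 146
w_6 = 2(146) + 12 = 304
w_7 = 2(304) + 14 = 622
w_8 = 2(622) + 16 = 1260
w_9 = 2(1260) + 18 = 2538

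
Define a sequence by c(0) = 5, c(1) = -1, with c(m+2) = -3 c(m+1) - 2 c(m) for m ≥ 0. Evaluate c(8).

-1015

c(2) = -3(-1) - 2(5) = -7
c(3) = -3(-7) - 2(-1) = 23
c(4) = -3(23) - 2(-7) = -55
c(5) = -3(-55) - 2(23) = 119
c(6) = -3(119) - 2(-55) = -247
c(7) = -3(-247) - 2(119) = 503
c(8) = -3(503) - 2(-247) = -1015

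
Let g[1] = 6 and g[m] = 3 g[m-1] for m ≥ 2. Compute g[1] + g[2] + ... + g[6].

g[2] = 3(6) = 18
g[3] = 3(18) = 54
g[4] = 3(54) = 162
g[5] = 3(162) = 486
g[6] = 3(486) = 1458
Sum = 6 + 18 + 54 + 162 + 486 + 1458 = 2184

2184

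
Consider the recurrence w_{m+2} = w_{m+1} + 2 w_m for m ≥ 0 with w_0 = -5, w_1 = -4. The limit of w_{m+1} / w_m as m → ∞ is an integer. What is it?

2

The characteristic equation is r^2 - r - 2 = 0, which factors as (r - 2)(r + 1) = 0.
So the roots are 2 and -1. Since |2| > |-1| and the coefficient of 2^m is non-zero, the ratio tends to 2.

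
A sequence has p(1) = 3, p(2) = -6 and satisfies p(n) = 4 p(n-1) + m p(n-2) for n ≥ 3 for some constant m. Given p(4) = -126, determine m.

p(3) = -24 + 3m
p(4) = -96 + 6m
So -96 + 6m = -126, giving m = -5.

-5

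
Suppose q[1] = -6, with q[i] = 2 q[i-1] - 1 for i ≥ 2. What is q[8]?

-895

q[2] = 2*(-6) - 1 = -13
q[3] = 2*(-13) - 1 = -27
q[4] = 2*(-27) - 1 = -55
q[5] = 2*(-55) - 1 = -111
q[6] = 2*(-111) - 1 = -223
q[7] = 2*(-223) - 1 = -447
q[8] = 2*(-447) - 1 = -895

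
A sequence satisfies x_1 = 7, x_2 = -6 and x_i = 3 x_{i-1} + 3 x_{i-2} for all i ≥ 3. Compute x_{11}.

x_3 = 3*(-6) + 3*7 = 3
x_4 = 3*3 + 3*(-6) = -9
x_5 = 3*(-9) + 3*3 = -18
x_6 = 3*(-18) + 3*(-9) = -81
x_7 = 3*(-81) + 3*(-18) = -297
x_8 = 3*(-297) + 3*(-81) = -1134
x_9 = 3*(-1134) + 3*(-297) = -4293
x_{10} = 3*(-4293) + 3*(-1134) = -16281
x_{11} = 3*(-16281) + 3*(-4293) = -61722

-61722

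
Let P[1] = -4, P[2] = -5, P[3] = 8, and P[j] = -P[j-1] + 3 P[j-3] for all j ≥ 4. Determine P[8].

P[4] = -8 + 3·(-4) = -20
P[5] = -(-20) + 3·(-5) = 5
P[6] = -5 + 3·8 = 19
P[7] = -19 + 3·(-20) = -79
P[8] = -(-79) + 3·5 = 94

94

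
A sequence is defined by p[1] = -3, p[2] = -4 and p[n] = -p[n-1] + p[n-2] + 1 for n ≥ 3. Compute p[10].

p[3] = -(-4) + (-3) + 1 = 2
p[4] = -2 + (-4) + 1 = -5
p[5] = -(-5) + 2 + 1 = 8
p[6] = -8 + (-5) + 1 = -12
p[7] = -(-12) + 8 + 1 = 21
p[8] = -21 + (-12) + 1 = -32
p[9] = -(-32) + 21 + 1 = 54
p[10] = -54 + (-32) + 1 = -85

-85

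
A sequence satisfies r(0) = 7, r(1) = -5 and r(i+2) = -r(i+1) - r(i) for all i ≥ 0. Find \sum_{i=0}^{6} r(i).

r(2) = -(-5) - 7 = -2
r(3) = -(-2) - (-5) = 7
r(4) = -7 - (-2) = -5
r(5) = -(-5) - 7 = -2
r(6) = -(-2) - (-5) = 7
Sum = 7 + (-5) + (-2) + 7 + (-5) + (-2) + 7 = 7

7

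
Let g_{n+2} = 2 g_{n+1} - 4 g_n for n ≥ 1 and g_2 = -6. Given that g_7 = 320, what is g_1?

Let g_1 = w.
g_3 = -12 - 4w
g_4 = -8w
g_5 = 48
g_6 = 96 + 32w
g_7 = 64w
So 64w = 320, giving w = 5.

5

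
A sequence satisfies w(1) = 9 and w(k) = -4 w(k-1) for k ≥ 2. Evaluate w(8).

w(2) = -4(9) = -36
w(3) = -4(-36) = 144
w(4) = -4(144) = -576
w(5) = -4(-576) = 2304
w(6) = -4(2304) = -9216
w(7) = -4(-9216) = 36864
w(8) = -4(36864) = -147456

-147456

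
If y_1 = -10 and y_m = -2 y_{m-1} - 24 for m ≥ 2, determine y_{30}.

1073741816

The fixed point is -24/(1 + 2) = -8, so y_m + 8 = -2(y_{m-1} + 8).
Hence y_m = -2·(-2)^{m-1} - 8.
y_{30} = -2·(-2)^{29} - 8 = -2·-536870912 - 8 = 1073741816.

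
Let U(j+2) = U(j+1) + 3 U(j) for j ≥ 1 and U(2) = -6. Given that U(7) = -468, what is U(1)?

Let U(1) = w.
U(3) = -6 + 3w
U(4) = -24 + 3w
U(5) = -42 + 12w
U(6) = -114 + 21w
U(7) = -240 + 57w
So -240 + 57w = -468, giving w = -4.

-4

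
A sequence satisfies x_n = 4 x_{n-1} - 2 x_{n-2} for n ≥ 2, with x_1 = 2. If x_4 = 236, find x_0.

Let x_0 = z.
x_2 = 8 - 2z
x_3 = 28 - 8z
x_4 = 96 - 28z
So 96 - 28z = 236, giving z = -5.

-5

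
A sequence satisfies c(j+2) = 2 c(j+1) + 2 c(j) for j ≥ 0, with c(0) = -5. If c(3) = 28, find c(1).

Let c(1) = v.
c(2) = -10 + 2v
c(3) = -20 + 6v
So -20 + 6v = 28, giving v = 8.

8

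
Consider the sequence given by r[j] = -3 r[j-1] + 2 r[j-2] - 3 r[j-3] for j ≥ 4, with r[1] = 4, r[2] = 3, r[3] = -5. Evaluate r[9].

-8905

r[4] = -3*(-5) + 2*3 - 3*4 = 9
r[5] = -3*9 + 2*(-5) - 3*3 = -46
r[6] = -3*(-46) + 2*9 - 3*(-5) = 171
r[7] = -3*171 + 2*(-46) - 3*9 = -632
r[8] = -3*(-632) + 2*171 - 3*(-46) = 2376
r[9] = -3*2376 + 2*(-632) - 3*171 = -8905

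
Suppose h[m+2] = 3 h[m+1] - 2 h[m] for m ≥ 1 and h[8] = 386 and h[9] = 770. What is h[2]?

8

Rearranging, h[m-2] = (h[m] - 3 h[m-1]) / -2.
h[7] = (770 - 3(386)) / -2 = -388/-2 = 194
h[6] = (386 - 3(194)) / -2 = -196/-2 = 98
h[5] = (194 - 3(98)) / -2 = -100/-2 = 50
h[4] = (98 - 3(50)) / -2 = -52/-2 = 26
h[3] = (50 - 3(26)) / -2 = -28/-2 = 14
h[2] = (26 - 3(14)) / -2 = -16/-2 = 8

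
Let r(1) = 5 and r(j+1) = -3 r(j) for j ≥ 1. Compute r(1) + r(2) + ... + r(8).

-8200

r(2) = -3*5 = -15
r(3) = -3*(-15) = 45
r(4) = -3*45 = -135
r(5) = -3*(-135) = 405
r(6) = -3*405 = -1215
r(7) = -3*(-1215) = 3645
r(8) = -3*3645 = -10935
Sum = 5 + (-15) + 45 + (-135) + 405 + (-1215) + 3645 + (-10935) = -8200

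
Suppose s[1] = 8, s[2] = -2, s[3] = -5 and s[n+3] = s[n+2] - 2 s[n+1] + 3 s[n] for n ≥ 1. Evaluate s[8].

130

s[4] = (-5) - 2·(-2) + 3·8 = 23
s[5] = 23 - 2·(-5) + 3·(-2) = 27
s[6] = 27 - 2·23 + 3·(-5) = -34
s[7] = (-34) - 2·27 + 3·23 = -19
s[8] = (-19) - 2·(-34) + 3·27 = 130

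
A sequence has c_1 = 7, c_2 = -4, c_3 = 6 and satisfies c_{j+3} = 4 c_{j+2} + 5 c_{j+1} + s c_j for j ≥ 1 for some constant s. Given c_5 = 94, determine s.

2

c_4 = 4 + 7s
c_5 = 46 + 24s
So 46 + 24s = 94, giving s = 2.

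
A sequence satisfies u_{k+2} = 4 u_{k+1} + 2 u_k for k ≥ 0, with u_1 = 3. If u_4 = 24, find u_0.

-6

Let u_0 = z.
u_2 = 12 + 2z
u_3 = 54 + 8z
u_4 = 240 + 36z
So 240 + 36z = 24, giving z = -6.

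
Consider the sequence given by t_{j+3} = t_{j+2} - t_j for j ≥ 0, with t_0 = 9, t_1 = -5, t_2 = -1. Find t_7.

11

t_3 = (-1) - 9 = -10
t_4 = (-10) - (-5) = -5
t_5 = (-5) - (-1) = -4
t_6 = (-4) - (-10) = 6
t_7 = 6 - (-5) = 11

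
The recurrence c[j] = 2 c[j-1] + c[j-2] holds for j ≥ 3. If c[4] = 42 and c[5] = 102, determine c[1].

6

Rearranging, c[j-2] = c[j] - 2 c[j-1].
c[3] = 102 - 2·42 = 18
c[2] = 42 - 2·18 = 6
c[1] = 18 - 2·6 = 6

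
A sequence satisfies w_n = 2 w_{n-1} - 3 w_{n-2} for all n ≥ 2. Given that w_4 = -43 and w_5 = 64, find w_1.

Rearranging, w_{n-2} = (w_n - 2 w_{n-1}) / -3.
w_3 = (64 - 2·(-43)) / -3 = 150/-3 = -50
w_2 = (-43 - 2·(-50)) / -3 = 57/-3 = -19
w_1 = (-50 - 2·(-19)) / -3 = -12/-3 = 4

4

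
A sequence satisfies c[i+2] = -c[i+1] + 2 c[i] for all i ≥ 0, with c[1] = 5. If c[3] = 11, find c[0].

Let c[0] = w.
c[2] = -5 + 2w
c[3] = 15 - 2w
So 15 - 2w = 11, giving w = 2.

2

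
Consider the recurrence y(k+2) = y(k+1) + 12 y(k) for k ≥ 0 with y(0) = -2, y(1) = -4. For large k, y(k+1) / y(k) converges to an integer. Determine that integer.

The characteristic equation is r^2 - r - 12 = 0, which factors as (r - 4)(r + 3) = 0.
So the roots are 4 and -3. Since |4| > |-3| and the coefficient of 4^k is non-zero, the ratio tends to 4.

4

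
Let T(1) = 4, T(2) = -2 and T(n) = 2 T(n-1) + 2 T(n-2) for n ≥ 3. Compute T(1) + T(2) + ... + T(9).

1314

T(3) = 2*(-2) + 2*4 = 4
T(4) = 2*4 + 2*(-2) = 4
T(5) = 2*4 + 2*4 = 16
T(6) = 2*16 + 2*4 = 40
T(7) = 2*40 + 2*16 = 112
T(8) = 2*112 + 2*40 = 304
T(9) = 2*304 + 2*112 = 832
Sum = 4 + (-2) + 4 + 4 + 16 + 40 + 112 + 304 + 832 = 1314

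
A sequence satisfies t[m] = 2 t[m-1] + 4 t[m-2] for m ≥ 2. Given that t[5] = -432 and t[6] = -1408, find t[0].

Rearranging, t[m-2] = (t[m] - 2 t[m-1]) / 4.
t[4] = (-1408 - 2*(-432)) / 4 = -544/4 = -136
t[3] = (-432 - 2*(-136)) / 4 = -160/4 = -40
t[2] = (-136 - 2*(-40)) / 4 = -56/4 = -14
t[1] = (-40 - 2*(-14)) / 4 = -12/4 = -3
t[0] = (-14 - 2*(-3)) / 4 = -8/4 = -2

-2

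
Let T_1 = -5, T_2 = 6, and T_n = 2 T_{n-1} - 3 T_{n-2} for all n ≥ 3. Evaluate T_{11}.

963

T_3 = 2·6 - 3·(-5) = 27
T_4 = 2·27 - 3·6 = 36
T_5 = 2·36 - 3·27 = -9
T_6 = 2·(-9) - 3·36 = -126
T_7 = 2·(-126) - 3·(-9) = -225
T_8 = 2·(-225) - 3·(-126) = -72
T_9 = 2·(-72) - 3·(-225) = 531
T_{10} = 2·531 - 3·(-72) = 1278
T_{11} = 2·1278 - 3·531 = 963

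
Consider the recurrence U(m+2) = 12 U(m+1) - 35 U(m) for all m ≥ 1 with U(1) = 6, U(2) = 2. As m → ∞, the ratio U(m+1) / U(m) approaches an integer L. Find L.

The characteristic equation is r^2 - 12r + 35 = 0, which factors as (r - 7)(r - 5) = 0.
So the roots are 7 and 5. Since |7| > |5| and the coefficient of 7^m is non-zero, the ratio tends to 7.

7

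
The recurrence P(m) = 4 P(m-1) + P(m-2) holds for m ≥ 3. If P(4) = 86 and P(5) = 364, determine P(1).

Rearranging, P(m-2) = P(m) - 4 P(m-1).
P(3) = 364 - 4*86 = 20
P(2) = 86 - 4*20 = 6
P(1) = 20 - 4*6 = -4

-4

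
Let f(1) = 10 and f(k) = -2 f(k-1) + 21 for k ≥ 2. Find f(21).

3145735

The fixed point is 21/(1 + 2) = 7, so f(k) - 7 = -2(f(k-1) - 7).
Hence f(k) = 3·(-2)^{k-1} + 7.
f(21) = 3·(-2)^{20} + 7 = 3·1048576 + 7 = 3145735.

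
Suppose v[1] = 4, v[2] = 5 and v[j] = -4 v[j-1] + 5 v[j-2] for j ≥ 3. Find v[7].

-2600

v[3] = -4*5 + 5*4 = 0
v[4] = -4*0 + 5*5 = 25
v[5] = -4*25 + 5*0 = -100
v[6] = -4*(-100) + 5*25 = 525
v[7] = -4*525 + 5*(-100) = -2600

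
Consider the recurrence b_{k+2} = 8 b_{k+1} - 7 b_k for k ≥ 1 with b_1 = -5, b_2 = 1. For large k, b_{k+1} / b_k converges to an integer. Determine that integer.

7

The characteristic equation is r^2 - 8r + 7 = 0, which factors as (r - 7)(r - 1) = 0.
So the roots are 7 and 1. Since |7| > |1| and the coefficient of 7^k is non-zero, the ratio tends to 7.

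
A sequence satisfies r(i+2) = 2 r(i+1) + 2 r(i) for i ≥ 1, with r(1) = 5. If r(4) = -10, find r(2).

Let r(2) = y.
r(3) = 10 + 2y
r(4) = 20 + 6y
So 20 + 6y = -10, giving y = -5.

-5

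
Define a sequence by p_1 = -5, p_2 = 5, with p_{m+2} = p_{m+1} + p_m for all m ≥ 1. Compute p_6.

p_3 = 5 + (-5) = 0
p_4 = 0 + 5 = 5
p_5 = 5 + 0 = 5
p_6 = 5 + 5 = 10

10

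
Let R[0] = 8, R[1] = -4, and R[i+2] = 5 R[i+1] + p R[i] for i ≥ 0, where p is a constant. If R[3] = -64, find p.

1

R[2] = -20 + 8p
R[3] = -100 + 36p
So -100 + 36p = -64, giving p = 1.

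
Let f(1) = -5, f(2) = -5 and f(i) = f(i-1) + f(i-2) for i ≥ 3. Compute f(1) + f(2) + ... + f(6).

-100

f(3) = (-5) + (-5) = -10
f(4) = (-10) + (-5) = -15
f(5) = (-15) + (-10) = -25
f(6) = (-25) + (-15) = -40
Sum = (-5) + (-5) + (-10) + (-15) + (-25) + (-40) = -100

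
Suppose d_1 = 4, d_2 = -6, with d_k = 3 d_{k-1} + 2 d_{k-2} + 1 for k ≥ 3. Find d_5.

d_3 = 3(-6) + 2(4) + 1 = -9
d_4 = 3(-9) + 2(-6) + 1 = -38
d_5 = 3(-38) + 2(-9) + 1 = -131

-131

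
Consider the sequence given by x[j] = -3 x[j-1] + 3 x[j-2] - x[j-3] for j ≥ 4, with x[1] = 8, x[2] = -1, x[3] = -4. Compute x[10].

10819

x[4] = -3(-4) + 3(-1) - 8 = 1
x[5] = -3(1) + 3(-4) - (-1) = -14
x[6] = -3(-14) + 3(1) - (-4) = 49
x[7] = -3(49) + 3(-14) - 1 = -190
x[8] = -3(-190) + 3(49) - (-14) = 731
x[9] = -3(731) + 3(-190) - 49 = -2812
x[10] = -3(-2812) + 3(731) - (-190) = 10819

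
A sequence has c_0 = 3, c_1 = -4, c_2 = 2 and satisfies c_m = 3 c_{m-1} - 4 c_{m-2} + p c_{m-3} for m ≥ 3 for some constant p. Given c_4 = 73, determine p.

c_3 = 22 + 3p
c_4 = 58 + 5p
So 58 + 5p = 73, giving p = 3.

3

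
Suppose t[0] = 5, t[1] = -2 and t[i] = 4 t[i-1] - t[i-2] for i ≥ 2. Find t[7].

-9722

t[2] = 4·(-2) - 5 = -13
t[3] = 4·(-13) - (-2) = -50
t[4] = 4·(-50) - (-13) = -187
t[5] = 4·(-187) - (-50) = -698
t[6] = 4·(-698) - (-187) = -2605
t[7] = 4·(-2605) - (-698) = -9722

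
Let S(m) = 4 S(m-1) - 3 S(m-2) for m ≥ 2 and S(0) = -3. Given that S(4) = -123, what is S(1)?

-6

Let S(1) = x.
S(2) = 9 + 4x
S(3) = 36 + 13x
S(4) = 117 + 40x
So 117 + 40x = -123, giving x = -6.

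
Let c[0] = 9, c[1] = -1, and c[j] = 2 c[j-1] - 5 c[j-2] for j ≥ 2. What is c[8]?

-6423

c[2] = 2*(-1) - 5*9 = -47
c[3] = 2*(-47) - 5*(-1) = -89
c[4] = 2*(-89) - 5*(-47) = 57
c[5] = 2*57 - 5*(-89) = 559
c[6] = 2*559 - 5*57 = 833
c[7] = 2*833 - 5*559 = -1129
c[8] = 2*(-1129) - 5*833 = -6423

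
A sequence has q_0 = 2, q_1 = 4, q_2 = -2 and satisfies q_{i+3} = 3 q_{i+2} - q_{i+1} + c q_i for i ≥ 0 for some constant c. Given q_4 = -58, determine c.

-3

q_3 = -10 + 2c
q_4 = -28 + 10c
So -28 + 10c = -58, giving c = -3.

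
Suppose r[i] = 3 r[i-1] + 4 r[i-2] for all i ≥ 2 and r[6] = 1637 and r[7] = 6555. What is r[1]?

Rearranging, r[i-2] = (r[i] - 3 r[i-1]) / 4.
r[5] = (6555 - 3·1637) / 4 = 1644/4 = 411
r[4] = (1637 - 3·411) / 4 = 404/4 = 101
r[3] = (411 - 3·101) / 4 = 108/4 = 27
r[2] = (101 - 3·27) / 4 = 20/4 = 5
r[1] = (27 - 3·5) / 4 = 12/4 = 3

3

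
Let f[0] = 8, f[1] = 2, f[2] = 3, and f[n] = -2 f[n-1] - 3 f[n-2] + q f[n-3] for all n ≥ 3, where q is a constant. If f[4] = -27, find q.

f[3] = -12 + 8q
f[4] = 15 - 14q
So 15 - 14q = -27, giving q = 3.

3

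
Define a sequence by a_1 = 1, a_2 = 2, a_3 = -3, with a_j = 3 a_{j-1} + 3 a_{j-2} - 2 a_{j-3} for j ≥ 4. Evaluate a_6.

a_4 = 3*(-3) + 3*2 - 2*1 = -5
a_5 = 3*(-5) + 3*(-3) - 2*2 = -28
a_6 = 3*(-28) + 3*(-5) - 2*(-3) = -93

-93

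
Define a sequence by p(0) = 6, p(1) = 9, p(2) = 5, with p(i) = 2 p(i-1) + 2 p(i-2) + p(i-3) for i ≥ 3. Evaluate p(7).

1985

p(3) = 2·5 + 2·9 + 6 = 34
p(4) = 2·34 + 2·5 + 9 = 87
p(5) = 2·87 + 2·34 + 5 = 247
p(6) = 2·247 + 2·87 + 34 = 702
p(7) = 2·702 + 2·247 + 87 = 1985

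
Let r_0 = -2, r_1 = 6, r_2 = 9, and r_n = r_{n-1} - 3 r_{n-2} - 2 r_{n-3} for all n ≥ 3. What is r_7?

324

r_3 = 9 - 3*6 - 2*(-2) = -5
r_4 = (-5) - 3*9 - 2*6 = -44
r_5 = (-44) - 3*(-5) - 2*9 = -47
r_6 = (-47) - 3*(-44) - 2*(-5) = 95
r_7 = 95 - 3*(-47) - 2*(-44) = 324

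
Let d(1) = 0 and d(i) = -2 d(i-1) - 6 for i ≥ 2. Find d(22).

The fixed point is -6/(1 + 2) = -2, so d(i) + 2 = -2(d(i-1) + 2).
Hence d(i) = 2·(-2)^{i-1} - 2.
d(22) = 2·(-2)^{21} - 2 = 2·-2097152 - 2 = -4194306.

-4194306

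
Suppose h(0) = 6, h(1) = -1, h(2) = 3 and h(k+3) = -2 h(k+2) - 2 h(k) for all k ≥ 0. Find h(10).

6216

h(3) = -2·3 - 2·6 = -18
h(4) = -2·(-18) - 2·(-1) = 38
h(5) = -2·38 - 2·3 = -82
h(6) = -2·(-82) - 2·(-18) = 200
h(7) = -2·200 - 2·38 = -476
h(8) = -2·(-476) - 2·(-82) = 1116
h(9) = -2·1116 - 2·200 = -2632
h(10) = -2·(-2632) - 2·(-476) = 6216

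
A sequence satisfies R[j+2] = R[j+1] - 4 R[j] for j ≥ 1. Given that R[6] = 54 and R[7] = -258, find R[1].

3

Rearranging, R[j-2] = (R[j] - R[j-1]) / -4.
R[5] = (-258 - 54) / -4 = -312/-4 = 78
R[4] = (54 - 78) / -4 = -24/-4 = 6
R[3] = (78 - 6) / -4 = 72/-4 = -18
R[2] = (6 - (-18)) / -4 = 24/-4 = -6
R[1] = (-18 - (-6)) / -4 = -12/-4 = 3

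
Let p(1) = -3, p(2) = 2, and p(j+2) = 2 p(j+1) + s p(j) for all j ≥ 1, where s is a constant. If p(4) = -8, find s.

p(3) = 4 - 3s
p(4) = 8 - 4s
So 8 - 4s = -8, giving s = 4.

4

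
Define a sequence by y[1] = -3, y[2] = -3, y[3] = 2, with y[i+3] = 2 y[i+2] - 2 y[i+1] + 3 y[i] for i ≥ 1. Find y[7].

y[4] = 2*2 - 2*(-3) + 3*(-3) = 1
y[5] = 2*1 - 2*2 + 3*(-3) = -11
y[6] = 2*(-11) - 2*1 + 3*2 = -18
y[7] = 2*(-18) - 2*(-11) + 3*1 = -11

-11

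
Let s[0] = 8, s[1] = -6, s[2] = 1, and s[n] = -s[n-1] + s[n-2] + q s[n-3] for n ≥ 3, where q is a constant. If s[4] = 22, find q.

-1

s[3] = -7 + 8q
s[4] = 8 - 14q
So 8 - 14q = 22, giving q = -1.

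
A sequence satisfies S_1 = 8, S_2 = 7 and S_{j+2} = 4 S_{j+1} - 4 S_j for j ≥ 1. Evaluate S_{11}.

S_3 = 4*7 - 4*8 = -4
S_4 = 4*(-4) - 4*7 = -44
S_5 = 4*(-44) - 4*(-4) = -160
S_6 = 4*(-160) - 4*(-44) = -464
S_7 = 4*(-464) - 4*(-160) = -1216
S_8 = 4*(-1216) - 4*(-464) = -3008
S_9 = 4*(-3008) - 4*(-1216) = -7168
S_{10} = 4*(-7168) - 4*(-3008) = -16640
S_{11} = 4*(-16640) - 4*(-7168) = -37888

-37888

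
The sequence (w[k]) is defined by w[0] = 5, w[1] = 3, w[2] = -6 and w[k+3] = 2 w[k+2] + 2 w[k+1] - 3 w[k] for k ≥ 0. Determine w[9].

w[3] = 2*(-6) + 2*3 - 3*5 = -21
w[4] = 2*(-21) + 2*(-6) - 3*3 = -63
w[5] = 2*(-63) + 2*(-21) - 3*(-6) = -150
w[6] = 2*(-150) + 2*(-63) - 3*(-21) = -363
w[7] = 2*(-363) + 2*(-150) - 3*(-63) = -837
w[8] = 2*(-837) + 2*(-363) - 3*(-150) = -1950
w[9] = 2*(-1950) + 2*(-837) - 3*(-363) = -4485

-4485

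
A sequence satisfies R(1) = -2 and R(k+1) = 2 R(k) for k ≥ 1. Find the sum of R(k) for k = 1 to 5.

-62

R(2) = 2·(-2) = -4
R(3) = 2·(-4) = -8
R(4) = 2·(-8) = -16
R(5) = 2·(-16) = -32
Sum = (-2) + (-4) + (-8) + (-16) + (-32) = -62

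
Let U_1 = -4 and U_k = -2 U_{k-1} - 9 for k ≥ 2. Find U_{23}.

The fixed point is -9/(1 + 2) = -3, so U_k + 3 = -2(U_{k-1} + 3).
Hence U_k = -1·(-2)^{k-1} - 3.
U_{23} = -1·(-2)^{22} - 3 = -1·4194304 - 3 = -4194307.

-4194307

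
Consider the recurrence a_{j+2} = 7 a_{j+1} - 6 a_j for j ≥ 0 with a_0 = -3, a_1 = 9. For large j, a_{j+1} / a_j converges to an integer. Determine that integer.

6

The characteristic equation is r^2 - 7r + 6 = 0, which factors as (r - 6)(r - 1) = 0.
So the roots are 6 and 1. Since |6| > |1| and the coefficient of 6^j is non-zero, the ratio tends to 6.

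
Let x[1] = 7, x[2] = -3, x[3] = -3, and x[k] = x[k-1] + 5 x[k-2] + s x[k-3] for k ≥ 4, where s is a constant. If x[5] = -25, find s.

2

x[4] = -18 + 7s
x[5] = -33 + 4s
So -33 + 4s = -25, giving s = 2.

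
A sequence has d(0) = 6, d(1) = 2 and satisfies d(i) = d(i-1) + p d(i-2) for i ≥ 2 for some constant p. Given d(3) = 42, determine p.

d(2) = 2 + 6p
d(3) = 2 + 8p
So 2 + 8p = 42, giving p = 5.

5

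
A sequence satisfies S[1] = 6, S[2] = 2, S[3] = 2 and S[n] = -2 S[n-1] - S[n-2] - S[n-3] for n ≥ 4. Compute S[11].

S[4] = -2·2 - 2 - 6 = -12
S[5] = -2·(-12) - 2 - 2 = 20
S[6] = -2·20 - (-12) - 2 = -30
S[7] = -2·(-30) - 20 - (-12) = 52
S[8] = -2·52 - (-30) - 20 = -94
S[9] = -2·(-94) - 52 - (-30) = 166
S[10] = -2·166 - (-94) - 52 = -290
S[11] = -2·(-290) - 166 - (-94) = 508

508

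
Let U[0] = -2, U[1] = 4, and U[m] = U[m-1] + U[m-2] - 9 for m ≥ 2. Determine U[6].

-86

U[2] = 4 + (-2) - 9 = -7
U[3] = (-7) + 4 - 9 = -12
U[4] = (-12) + (-7) - 9 = -28
U[5] = (-28) + (-12) - 9 = -49
U[6] = (-49) + (-28) - 9 = -86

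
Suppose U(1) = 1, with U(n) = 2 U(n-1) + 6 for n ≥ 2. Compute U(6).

U(2) = 2(1) + 6 = 8
U(3) = 2(8) + 6 = 22
U(4) = 2(22) + 6 = 50
U(5) = 2(50) + 6 = 106
U(6) = 2(106) + 6 = 218

218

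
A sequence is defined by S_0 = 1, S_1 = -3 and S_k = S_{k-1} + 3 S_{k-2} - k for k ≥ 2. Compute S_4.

S_2 = (-3) + 3*1 - 2 = -2
S_3 = (-2) + 3*(-3) - 3 = -14
S_4 = (-14) + 3*(-2) - 4 = -24

-24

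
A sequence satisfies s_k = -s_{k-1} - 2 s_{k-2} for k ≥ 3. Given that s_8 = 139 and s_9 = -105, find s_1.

9

Rearranging, s_{k-2} = (s_k + s_{k-1}) / -2.
s_7 = (-105 + 139) / -2 = 34/-2 = -17
s_6 = (139 + (-17)) / -2 = 122/-2 = -61
s_5 = (-17 + (-61)) / -2 = -78/-2 = 39
s_4 = (-61 + 39) / -2 = -22/-2 = 11
s_3 = (39 + 11) / -2 = 50/-2 = -25
s_2 = (11 + (-25)) / -2 = -14/-2 = 7
s_1 = (-25 + 7) / -2 = -18/-2 = 9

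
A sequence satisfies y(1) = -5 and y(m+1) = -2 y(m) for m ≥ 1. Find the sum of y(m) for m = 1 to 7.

y(2) = -2·(-5) = 10
y(3) = -2·10 = -20
y(4) = -2·(-20) = 40
y(5) = -2·40 = -80
y(6) = -2·(-80) = 160
y(7) = -2·160 = -320
Sum = (-5) + 10 + (-20) + 40 + (-80) + 160 + (-320) = -215

-215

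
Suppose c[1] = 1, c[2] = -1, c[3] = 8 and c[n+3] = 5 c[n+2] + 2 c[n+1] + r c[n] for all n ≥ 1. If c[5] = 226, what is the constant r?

5

c[4] = 38 + r
c[5] = 206 + 4r
So 206 + 4r = 226, giving r = 5.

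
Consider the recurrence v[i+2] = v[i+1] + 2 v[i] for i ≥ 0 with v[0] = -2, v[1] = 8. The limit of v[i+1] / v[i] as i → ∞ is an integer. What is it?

The characteristic equation is r^2 - r - 2 = 0, which factors as (r - 2)(r + 1) = 0.
So the roots are 2 and -1. Since |2| > |-1| and the coefficient of 2^i is non-zero, the ratio tends to 2.

2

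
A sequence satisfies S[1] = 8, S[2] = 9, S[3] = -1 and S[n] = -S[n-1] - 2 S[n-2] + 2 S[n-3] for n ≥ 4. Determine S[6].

-21

S[4] = -(-1) - 2*9 + 2*8 = -1
S[5] = -(-1) - 2*(-1) + 2*9 = 21
S[6] = -21 - 2*(-1) + 2*(-1) = -21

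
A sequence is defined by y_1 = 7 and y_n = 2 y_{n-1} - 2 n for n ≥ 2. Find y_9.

278

y_2 = 2*7 - 4 = 10
y_3 = 2*10 - 6 = 14
y_4 = 2*14 - 8 = 20
y_5 = 2*20 - 10 = 30
y_6 = 2*30 - 12 = 48
y_7 = 2*48 - 14 = 82
y_8 = 2*82 - 16 = 148
y_9 = 2*148 - 18 = 278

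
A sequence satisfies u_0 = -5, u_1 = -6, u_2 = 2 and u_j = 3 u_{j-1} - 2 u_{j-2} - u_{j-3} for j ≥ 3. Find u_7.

589

u_3 = 3(2) - 2(-6) - (-5) = 23
u_4 = 3(23) - 2(2) - (-6) = 71
u_5 = 3(71) - 2(23) - 2 = 165
u_6 = 3(165) - 2(71) - 23 = 330
u_7 = 3(330) - 2(165) - 71 = 589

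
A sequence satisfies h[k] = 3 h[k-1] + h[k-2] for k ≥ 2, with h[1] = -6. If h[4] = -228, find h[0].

-3

Let h[0] = x.
h[2] = -18 + x
h[3] = -60 + 3x
h[4] = -198 + 10x
So -198 + 10x = -228, giving x = -3.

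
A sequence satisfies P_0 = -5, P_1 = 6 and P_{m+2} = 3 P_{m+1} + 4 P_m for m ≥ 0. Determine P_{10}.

209710

P_2 = 3(6) + 4(-5) = -2
P_3 = 3(-2) + 4(6) = 18
P_4 = 3(18) + 4(-2) = 46
P_5 = 3(46) + 4(18) = 210
P_6 = 3(210) + 4(46) = 814
P_7 = 3(814) + 4(210) = 3282
P_8 = 3(3282) + 4(814) = 13102
P_9 = 3(13102) + 4(3282) = 52434
P_{10} = 3(52434) + 4(13102) = 209710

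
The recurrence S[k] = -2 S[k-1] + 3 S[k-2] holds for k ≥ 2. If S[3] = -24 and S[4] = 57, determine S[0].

-3

Rearranging, S[k-2] = (S[k] + 2 S[k-1]) / 3.
S[2] = (57 + 2·(-24)) / 3 = 9/3 = 3
S[1] = (-24 + 2·3) / 3 = -18/3 = -6
S[0] = (3 + 2·(-6)) / 3 = -9/3 = -3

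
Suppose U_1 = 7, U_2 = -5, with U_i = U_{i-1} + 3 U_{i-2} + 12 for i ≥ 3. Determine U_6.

U_3 = (-5) + 3·7 + 12 = 28
U_4 = 28 + 3·(-5) + 12 = 25
U_5 = 25 + 3·28 + 12 = 121
U_6 = 121 + 3·25 + 12 = 208

208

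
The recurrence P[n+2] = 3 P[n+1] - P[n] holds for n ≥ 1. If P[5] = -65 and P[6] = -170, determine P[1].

Rearranging, P[n-2] = -(P[n] - 3 P[n-1]).
P[4] = -(-170 - 3*(-65)) = -25
P[3] = -(-65 - 3*(-25)) = -10
P[2] = -(-25 - 3*(-10)) = -5
P[1] = -(-10 - 3*(-5)) = -5

-5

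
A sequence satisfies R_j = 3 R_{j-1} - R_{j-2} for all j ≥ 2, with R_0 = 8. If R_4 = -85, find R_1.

Let R_1 = x.
R_2 = -8 + 3x
R_3 = -24 + 8x
R_4 = -64 + 21x
So -64 + 21x = -85, giving x = -1.

-1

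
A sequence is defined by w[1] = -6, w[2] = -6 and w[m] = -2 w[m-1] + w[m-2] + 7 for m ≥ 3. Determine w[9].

2274

w[3] = -2*(-6) + (-6) + 7 = 13
w[4] = -2*13 + (-6) + 7 = -25
w[5] = -2*(-25) + 13 + 7 = 70
w[6] = -2*70 + (-25) + 7 = -158
w[7] = -2*(-158) + 70 + 7 = 393
w[8] = -2*393 + (-158) + 7 = -937
w[9] = -2*(-937) + 393 + 7 = 2274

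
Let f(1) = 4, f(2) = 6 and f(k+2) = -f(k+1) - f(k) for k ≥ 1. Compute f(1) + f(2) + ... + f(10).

f(3) = -6 - 4 = -10
f(4) = -(-10) - 6 = 4
f(5) = -4 - (-10) = 6
f(6) = -6 - 4 = -10
f(7) = -(-10) - 6 = 4
f(8) = -4 - (-10) = 6
f(9) = -6 - 4 = -10
f(10) = -(-10) - 6 = 4
Sum = 4 + 6 + (-10) + 4 + 6 + (-10) + 4 + 6 + (-10) + 4 = 4

4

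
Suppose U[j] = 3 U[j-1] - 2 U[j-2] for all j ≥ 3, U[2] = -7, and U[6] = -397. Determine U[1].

Let U[1] = x.
U[3] = -21 - 2x
U[4] = -49 - 6x
U[5] = -105 - 14x
U[6] = -217 - 30x
So -217 - 30x = -397, giving x = 6.

6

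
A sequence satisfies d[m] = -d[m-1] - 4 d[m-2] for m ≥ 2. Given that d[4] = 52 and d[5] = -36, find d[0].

2

Rearranging, d[m-2] = (d[m] + d[m-1]) / -4.
d[3] = (-36 + 52) / -4 = 16/-4 = -4
d[2] = (52 + (-4)) / -4 = 48/-4 = -12
d[1] = (-4 + (-12)) / -4 = -16/-4 = 4
d[0] = (-12 + 4) / -4 = -8/-4 = 2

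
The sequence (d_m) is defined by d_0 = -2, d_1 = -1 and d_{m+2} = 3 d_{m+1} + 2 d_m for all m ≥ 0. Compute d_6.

d_2 = 3(-1) + 2(-2) = -7
d_3 = 3(-7) + 2(-1) = -23
d_4 = 3(-23) + 2(-7) = -83
d_5 = 3(-83) + 2(-23) = -295
d_6 = 3(-295) + 2(-83) = -1051

-1051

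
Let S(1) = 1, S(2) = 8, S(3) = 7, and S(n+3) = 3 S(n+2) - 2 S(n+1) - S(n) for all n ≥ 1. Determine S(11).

-1260

S(4) = 3*7 - 2*8 - 1 = 4
S(5) = 3*4 - 2*7 - 8 = -10
S(6) = 3*(-10) - 2*4 - 7 = -45
S(7) = 3*(-45) - 2*(-10) - 4 = -119
S(8) = 3*(-119) - 2*(-45) - (-10) = -257
S(9) = 3*(-257) - 2*(-119) - (-45) = -488
S(10) = 3*(-488) - 2*(-257) - (-119) = -831
S(11) = 3*(-831) - 2*(-488) - (-257) = -1260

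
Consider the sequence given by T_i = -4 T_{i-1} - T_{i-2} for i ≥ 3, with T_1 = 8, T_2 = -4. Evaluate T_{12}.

T_3 = -4·(-4) - 8 = 8
T_4 = -4·8 - (-4) = -28
T_5 = -4·(-28) - 8 = 104
T_6 = -4·104 - (-28) = -388
T_7 = -4·(-388) - 104 = 1448
T_8 = -4·1448 - (-388) = -5404
T_9 = -4·(-5404) - 1448 = 20168
T_{10} = -4·20168 - (-5404) = -75268
T_{11} = -4·(-75268) - 20168 = 280904
T_{12} = -4·280904 - (-75268) = -1048348

-1048348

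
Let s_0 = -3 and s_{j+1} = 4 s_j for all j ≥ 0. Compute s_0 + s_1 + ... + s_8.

-262143

s_1 = 4*(-3) = -12
s_2 = 4*(-12) = -48
s_3 = 4*(-48) = -192
s_4 = 4*(-192) = -768
s_5 = 4*(-768) = -3072
s_6 = 4*(-3072) = -12288
s_7 = 4*(-12288) = -49152
s_8 = 4*(-49152) = -196608
Sum = (-3) + (-12) + (-48) + (-192) + (-768) + (-3072) + (-12288) + (-49152) + (-196608) = -262143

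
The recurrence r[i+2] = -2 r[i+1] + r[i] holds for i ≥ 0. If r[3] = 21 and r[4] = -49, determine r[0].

7

Rearranging, r[i-2] = r[i] + 2 r[i-1].
r[2] = -49 + 2*21 = -7
r[1] = 21 + 2*(-7) = 7
r[0] = -7 + 2*7 = 7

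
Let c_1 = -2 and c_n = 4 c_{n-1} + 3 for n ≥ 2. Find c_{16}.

The fixed point is 3/(1 - 4) = -1, so c_n + 1 = 4(c_{n-1} + 1).
Hence c_n = -1·4^{n-1} - 1.
c_{16} = -1·4^{15} - 1 = -1·1073741824 - 1 = -1073741825.

-1073741825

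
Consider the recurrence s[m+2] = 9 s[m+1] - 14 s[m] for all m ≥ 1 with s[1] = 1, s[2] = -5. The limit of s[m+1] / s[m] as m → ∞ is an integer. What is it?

7

The characteristic equation is r^2 - 9r + 14 = 0, which factors as (r - 7)(r - 2) = 0.
So the roots are 7 and 2. Since |7| > |2| and the coefficient of 7^m is non-zero, the ratio tends to 7.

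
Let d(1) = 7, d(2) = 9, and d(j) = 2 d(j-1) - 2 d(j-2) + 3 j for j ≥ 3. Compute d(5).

d(3) = 2·9 - 2·7 + 9 = 13
d(4) = 2·13 - 2·9 + 12 = 20
d(5) = 2·20 - 2·13 + 15 = 29

29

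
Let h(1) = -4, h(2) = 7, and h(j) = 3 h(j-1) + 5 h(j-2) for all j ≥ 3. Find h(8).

9443

h(3) = 3(7) + 5(-4) = 1
h(4) = 3(1) + 5(7) = 38
h(5) = 3(38) + 5(1) = 119
h(6) = 3(119) + 5(38) = 547
h(7) = 3(547) + 5(119) = 2236
h(8) = 3(2236) + 5(547) = 9443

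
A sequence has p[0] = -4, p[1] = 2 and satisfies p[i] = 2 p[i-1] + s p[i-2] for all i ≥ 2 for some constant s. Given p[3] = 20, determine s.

-2

p[2] = 4 - 4s
p[3] = 8 - 6s
So 8 - 6s = 20, giving s = -2.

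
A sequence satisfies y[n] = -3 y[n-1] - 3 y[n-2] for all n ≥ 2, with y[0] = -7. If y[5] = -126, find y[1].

Let y[1] = v.
y[2] = 21 - 3v
y[3] = -63 + 6v
y[4] = 126 - 9v
y[5] = -189 + 9v
So -189 + 9v = -126, giving v = 7.

7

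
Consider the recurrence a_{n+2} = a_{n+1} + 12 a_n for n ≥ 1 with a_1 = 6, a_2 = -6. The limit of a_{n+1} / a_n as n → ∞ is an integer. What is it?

4

The characteristic equation is r^2 - r - 12 = 0, which factors as (r - 4)(r + 3) = 0.
So the roots are 4 and -3. Since |4| > |-3| and the coefficient of 4^n is non-zero, the ratio tends to 4.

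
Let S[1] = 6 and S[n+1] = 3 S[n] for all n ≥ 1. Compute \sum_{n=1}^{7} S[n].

S[2] = 3*6 = 18
S[3] = 3*18 = 54
S[4] = 3*54 = 162
S[5] = 3*162 = 486
S[6] = 3*486 = 1458
S[7] = 3*1458 = 4374
Sum = 6 + 18 + 54 + 162 + 486 + 1458 + 4374 = 6558

6558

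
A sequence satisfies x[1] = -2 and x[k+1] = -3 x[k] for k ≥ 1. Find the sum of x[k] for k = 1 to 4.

x[2] = -3(-2) = 6
x[3] = -3(6) = -18
x[4] = -3(-18) = 54
Sum = (-2) + 6 + (-18) + 54 = 40

40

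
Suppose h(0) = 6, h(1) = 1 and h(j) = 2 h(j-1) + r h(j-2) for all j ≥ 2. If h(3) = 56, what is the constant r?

4

h(2) = 2 + 6r
h(3) = 4 + 13r
So 4 + 13r = 56, giving r = 4.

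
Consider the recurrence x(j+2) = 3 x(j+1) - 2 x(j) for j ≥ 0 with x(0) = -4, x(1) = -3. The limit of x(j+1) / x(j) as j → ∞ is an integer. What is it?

The characteristic equation is r^2 - 3r + 2 = 0, which factors as (r - 2)(r - 1) = 0.
So the roots are 2 and 1. Since |2| > |1| and the coefficient of 2^j is non-zero, the ratio tends to 2.

2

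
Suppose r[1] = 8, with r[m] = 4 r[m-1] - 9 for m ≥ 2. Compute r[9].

327683

r[2] = 4*8 - 9 = 23
r[3] = 4*23 - 9 = 83
r[4] = 4*83 - 9 = 323
r[5] = 4*323 - 9 = 1283
r[6] = 4*1283 - 9 = 5123
r[7] = 4*5123 - 9 = 20483
r[8] = 4*20483 - 9 = 81923
r[9] = 4*81923 - 9 = 327683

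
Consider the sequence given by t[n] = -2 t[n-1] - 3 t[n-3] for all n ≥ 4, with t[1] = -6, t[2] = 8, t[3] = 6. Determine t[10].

2142

t[4] = -2·6 - 3·(-6) = 6
t[5] = -2·6 - 3·8 = -36
t[6] = -2·(-36) - 3·6 = 54
t[7] = -2·54 - 3·6 = -126
t[8] = -2·(-126) - 3·(-36) = 360
t[9] = -2·360 - 3·54 = -882
t[10] = -2·(-882) - 3·(-126) = 2142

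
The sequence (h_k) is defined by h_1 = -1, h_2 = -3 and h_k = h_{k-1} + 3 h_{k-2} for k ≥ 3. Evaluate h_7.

-177

h_3 = (-3) + 3*(-1) = -6
h_4 = (-6) + 3*(-3) = -15
h_5 = (-15) + 3*(-6) = -33
h_6 = (-33) + 3*(-15) = -78
h_7 = (-78) + 3*(-33) = -177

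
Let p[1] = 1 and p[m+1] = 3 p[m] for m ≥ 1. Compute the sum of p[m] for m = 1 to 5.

121

p[2] = 3*1 = 3
p[3] = 3*3 = 9
p[4] = 3*9 = 27
p[5] = 3*27 = 81
Sum = 1 + 3 + 9 + 27 + 81 = 121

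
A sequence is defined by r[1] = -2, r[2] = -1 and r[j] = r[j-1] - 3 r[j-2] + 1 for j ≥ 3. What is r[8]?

r[3] = (-1) - 3*(-2) + 1 = 6
r[4] = 6 - 3*(-1) + 1 = 10
r[5] = 10 - 3*6 + 1 = -7
r[6] = (-7) - 3*10 + 1 = -36
r[7] = (-36) - 3*(-7) + 1 = -14
r[8] = (-14) - 3*(-36) + 1 = 95

95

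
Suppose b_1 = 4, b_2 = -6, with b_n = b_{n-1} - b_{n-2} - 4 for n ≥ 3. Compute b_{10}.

-12

b_3 = (-6) - 4 - 4 = -14
b_4 = (-14) - (-6) - 4 = -12
b_5 = (-12) - (-14) - 4 = -2
b_6 = (-2) - (-12) - 4 = 6
b_7 = 6 - (-2) - 4 = 4
b_8 = 4 - 6 - 4 = -6
b_9 = (-6) - 4 - 4 = -14
b_{10} = (-14) - (-6) - 4 = -12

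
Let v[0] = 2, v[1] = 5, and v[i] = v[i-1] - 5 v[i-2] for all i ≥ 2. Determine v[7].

-555

v[2] = 5 - 5(2) = -5
v[3] = (-5) - 5(5) = -30
v[4] = (-30) - 5(-5) = -5
v[5] = (-5) - 5(-30) = 145
v[6] = 145 - 5(-5) = 170
v[7] = 170 - 5(145) = -555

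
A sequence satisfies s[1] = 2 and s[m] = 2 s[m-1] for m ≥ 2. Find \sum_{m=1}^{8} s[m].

s[2] = 2*2 = 4
s[3] = 2*4 = 8
s[4] = 2*8 = 16
s[5] = 2*16 = 32
s[6] = 2*32 = 64
s[7] = 2*64 = 128
s[8] = 2*128 = 256
Sum = 2 + 4 + 8 + 16 + 32 + 64 + 128 + 256 = 510

510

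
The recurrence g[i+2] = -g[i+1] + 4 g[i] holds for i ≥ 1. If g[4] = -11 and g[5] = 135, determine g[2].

Rearranging, g[i-2] = (g[i] + g[i-1]) / 4.
g[3] = (135 + (-11)) / 4 = 124/4 = 31
g[2] = (-11 + 31) / 4 = 20/4 = 5

5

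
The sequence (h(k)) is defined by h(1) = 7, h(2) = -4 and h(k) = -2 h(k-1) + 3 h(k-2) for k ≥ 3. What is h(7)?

h(3) = -2·(-4) + 3·7 = 29
h(4) = -2·29 + 3·(-4) = -70
h(5) = -2·(-70) + 3·29 = 227
h(6) = -2·227 + 3·(-70) = -664
h(7) = -2·(-664) + 3·227 = 2009

2009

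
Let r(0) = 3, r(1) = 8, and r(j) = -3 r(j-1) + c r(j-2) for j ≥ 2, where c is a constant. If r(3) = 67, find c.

r(2) = -24 + 3c
r(3) = 72 - c
So 72 - c = 67, giving c = 5.

5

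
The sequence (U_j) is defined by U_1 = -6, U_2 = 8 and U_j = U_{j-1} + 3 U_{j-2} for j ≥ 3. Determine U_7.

U_3 = 8 + 3(-6) = -10
U_4 = (-10) + 3(8) = 14
U_5 = 14 + 3(-10) = -16
U_6 = (-16) + 3(14) = 26
U_7 = 26 + 3(-16) = -22

-22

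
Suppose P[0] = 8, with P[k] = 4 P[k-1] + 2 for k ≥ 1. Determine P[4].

P[1] = 4(8) + 2 = 34
P[2] = 4(34) + 2 = 138
P[3] = 4(138) + 2 = 554
P[4] = 4(554) + 2 = 2218

2218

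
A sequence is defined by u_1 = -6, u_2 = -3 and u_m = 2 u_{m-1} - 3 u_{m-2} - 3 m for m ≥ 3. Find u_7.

u_3 = 2(-3) - 3(-6) - 9 = 3
u_4 = 2(3) - 3(-3) - 12 = 3
u_5 = 2(3) - 3(3) - 15 = -18
u_6 = 2(-18) - 3(3) - 18 = -63
u_7 = 2(-63) - 3(-18) - 21 = -93

-93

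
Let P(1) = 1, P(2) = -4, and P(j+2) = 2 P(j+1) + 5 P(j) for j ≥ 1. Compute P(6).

-264

P(3) = 2·(-4) + 5·1 = -3
P(4) = 2·(-3) + 5·(-4) = -26
P(5) = 2·(-26) + 5·(-3) = -67
P(6) = 2·(-67) + 5·(-26) = -264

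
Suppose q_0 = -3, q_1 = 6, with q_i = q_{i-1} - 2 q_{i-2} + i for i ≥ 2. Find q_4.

q_2 = 6 - 2·(-3) + 2 = 14
q_3 = 14 - 2·6 + 3 = 5
q_4 = 5 - 2·14 + 4 = -19

-19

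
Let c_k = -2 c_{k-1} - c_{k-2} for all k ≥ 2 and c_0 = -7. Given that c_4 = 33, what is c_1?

-3

Let c_1 = y.
c_2 = 7 - 2y
c_3 = -14 + 3y
c_4 = 21 - 4y
So 21 - 4y = 33, giving y = -3.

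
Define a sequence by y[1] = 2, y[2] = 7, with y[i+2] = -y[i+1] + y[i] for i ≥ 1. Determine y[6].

29

y[3] = -7 + 2 = -5
y[4] = -(-5) + 7 = 12
y[5] = -12 + (-5) = -17
y[6] = -(-17) + 12 = 29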